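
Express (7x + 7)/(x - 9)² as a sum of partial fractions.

(7x + 7) = α(x - 9) + β. At x = 9: β = 7·9 + 7 = 70. Coeff of x: α = 7
Result: 7/(x - 9) + 70/(x - 9)²


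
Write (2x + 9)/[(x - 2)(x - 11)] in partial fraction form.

At x=2: A = (2·2 + 9)/(2 - 11) = -13/9. At x=11: B = (2·11 + 9)/(11 - 2) = 31/9
Result: (-13/9)/(x - 2) + (31/9)/(x - 11)


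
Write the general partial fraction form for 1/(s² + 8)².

Repeated quadratic factor: (Ps + Q)/(s² + 8) + (Rs + S)/(s² + 8)²


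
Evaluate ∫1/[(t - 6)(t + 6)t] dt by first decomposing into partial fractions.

Cover-up: A = 1/72, B = 1/72, C = -1/36. Decomposition: (1/72)/(t - 6) + (1/72)/(t + 6) - (1/36)/t. Integrate each term: (1/72) ln|(t - 6)| + (1/72) ln|(t + 6)| - (1/36) ln|t| + C


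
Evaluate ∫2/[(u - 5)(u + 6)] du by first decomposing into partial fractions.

Decompose: 2/[(u - 5)(u + 6)] = (2/11)/(u - 5) - (2/11)/(u + 6). Integrate each term: (2/11) ln|(u - 5)| - (2/11) ln|(u + 6)| + C


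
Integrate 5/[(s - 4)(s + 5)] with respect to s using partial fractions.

Decompose: 5/[(s - 4)(s + 5)] = (5/9)/(s - 4) - (5/9)/(s + 5). Integrate each term: (5/9) ln|(s - 4)| - (5/9) ln|(s + 5)| + C


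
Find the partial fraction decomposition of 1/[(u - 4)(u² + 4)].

Cover-up at u = 4: α = 1/(4² + 4) = 1/20. Then β = -α = -1/20, γ = -α·(0 + 4) = -1/5
Result: (1/20)/(u - 4) - ((1/20)u + 1/5)/(u² + 4)


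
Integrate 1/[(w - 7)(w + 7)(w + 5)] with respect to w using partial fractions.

Cover-up: A = 1/168, B = 1/28, C = -1/24. Decomposition: (1/168)/(w - 7) + (1/28)/(w + 7) - (1/24)/(w + 5). Integrate each term: (1/168) ln|(w - 7)| + (1/28) ln|(w + 7)| - (1/24) ln|(w + 5)| + C


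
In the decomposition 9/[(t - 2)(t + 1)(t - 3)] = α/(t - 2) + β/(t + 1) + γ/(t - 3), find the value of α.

Cover-up at t = 2: α = 9/[(2 + 1)(2 - 3)] = 9/[(3)(-1)] = -9/3 = -3


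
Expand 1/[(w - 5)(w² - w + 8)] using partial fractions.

Cover-up at w = 5: P = 1/(5² - 1·5 + 8) = 1/28. Then Q = -P = -1/28, R = -P·(-1 + 5) = -1/7
Result: (1/28)/(w - 5) - ((1/28)w + 1/7)/(w² - w + 8)


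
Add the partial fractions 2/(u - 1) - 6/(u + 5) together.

Common denominator (u - 1)(u + 5). Numerator: 2(u + 5) - 6(u - 1) = (2u + 10) - (6u - 6) = -4u + 16
Result: (-4u + 16)/[(u - 1)(u + 5)]


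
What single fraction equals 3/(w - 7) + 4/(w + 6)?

Common denominator (w - 7)(w + 6). Numerator: 3(w + 6) + 4(w - 7) = (3w + 18) + (4w - 28) = 7w - 10
Result: (7w - 10)/[(w - 7)(w + 6)]


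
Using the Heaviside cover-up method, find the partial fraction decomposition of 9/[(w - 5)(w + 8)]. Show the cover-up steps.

Cover (w - 5): set w=5, get P = 9/(5 + 8) = 9/13. Cover (w + 8): set w=-8, get Q = 9/(-8 - 5) = -9/13.
Result: (9/13)/(w - 5) - (9/13)/(w + 8)


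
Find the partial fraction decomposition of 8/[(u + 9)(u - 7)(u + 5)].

Using cover-up method: P = 1/8, Q = 1/24, R = -1/6
Result: (1/8)/(u + 9) + (1/24)/(u - 7) - (1/6)/(u + 5)


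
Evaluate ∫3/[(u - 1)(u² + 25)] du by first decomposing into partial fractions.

Cover-up at u=1: α = 3/(1²+25) = 3/26. Coeff matching: β = -3/26, γ = -3/26. Decomposition: (3/26)/(u - 1) - ((3/26)u + 3/26)/(u² + 25). Integrate: linear → ln, quadratic → (1/2)ln + arctan: (3/26) ln|(u - 1)| - (3/52) ln(u² + 25) - (3/130) arctan(u/5) + C


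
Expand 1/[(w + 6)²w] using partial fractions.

Cover-up at w=0: R = 1/(0 + 6)² = 1/36. Cover-up at w=-6: Q = 1/(-6 - 0) = -1/6. Comparing w² coeff: P = -R = -1/36
Result: (-1/36)/(w + 6) - (1/6)/(w + 6)² + (1/36)/w


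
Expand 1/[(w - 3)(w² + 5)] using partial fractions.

Cover-up at w = 3: A = 1/(3² + 5) = 1/14. Then B = -A = -1/14, C = -A·(0 + 3) = -3/14
Result: (1/14)/(w - 3) - ((1/14)w + 3/14)/(w² + 5)


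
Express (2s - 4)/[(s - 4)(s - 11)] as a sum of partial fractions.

At s=4: A = (2·4 - 4)/(4 - 11) = -4/7. At s=11: B = (2·11 - 4)/(11 - 4) = 18/7
Result: (-4/7)/(s - 4) + (18/7)/(s - 11)


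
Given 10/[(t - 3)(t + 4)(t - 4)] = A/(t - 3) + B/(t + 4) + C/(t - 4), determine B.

Cover-up at t = -4: B = 10/[(-4 - 3)(-4 - 4)] = 10/[(-7)(-8)] = 10/56 = 5/28


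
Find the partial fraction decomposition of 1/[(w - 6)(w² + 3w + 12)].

Cover-up at w = 6: P = 1/(6² + 3·6 + 12) = 1/66. Then Q = -P = -1/66, R = -P·(3 + 6) = -3/22
Result: (1/66)/(w - 6) - ((1/66)w + 3/22)/(w² + 3w + 12)


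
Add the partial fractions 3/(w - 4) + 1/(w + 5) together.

Common denominator (w - 4)(w + 5). Numerator: 3(w + 5) + 1(w - 4) = (3w + 15) + (w - 4) = 4w + 11
Result: (4w + 11)/[(w - 4)(w + 5)]


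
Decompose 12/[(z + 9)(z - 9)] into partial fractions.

12/(z + 9)(z - 9) = P/(z + 9) + Q/(z - 9). P = 12/(-9 - 9) = -2/3, Q = 12/(9 + 9) = 2/3
Result: (-2/3)/(z + 9) + (2/3)/(z - 9)


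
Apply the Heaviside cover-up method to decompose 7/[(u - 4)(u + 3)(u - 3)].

Cover (u - 4), u=4: P = 7/[(4 + 3)(4 - 3)] = 1. Cover (u + 3), u=-3: Q = 7/[(-3 - 4)(-3 - 3)] = 1/6. Cover (u - 3), u=3: R = 7/[(3 - 4)(3 + 3)] = -7/6.
Result: 1/(u - 4) + (1/6)/(u + 3) - (7/6)/(u - 3)


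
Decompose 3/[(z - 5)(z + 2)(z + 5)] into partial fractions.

Using cover-up method: P = 3/70, Q = -1/7, R = 1/10
Result: (3/70)/(z - 5) - (1/7)/(z + 2) + (1/10)/(z + 5)


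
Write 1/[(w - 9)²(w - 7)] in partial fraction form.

Cover-up at w=7: R = 1/(7 - 9)² = 1/4. Cover-up at w=9: Q = 1/(9 - 7) = 1/2. Comparing w² coeff: P = -R = -1/4
Result: (-1/4)/(w - 9) + (1/2)/(w - 9)² + (1/4)/(w - 7)


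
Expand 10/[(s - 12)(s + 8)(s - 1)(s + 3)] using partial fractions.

Using Heaviside cover-up: (1/330)/(s - 12) - (1/90)/(s + 8) - (5/198)/(s - 1) + (1/30)/(s + 3)


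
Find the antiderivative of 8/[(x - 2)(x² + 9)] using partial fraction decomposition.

Cover-up at x=2: A = 8/(2²+9) = 8/13. Coeff matching: B = -8/13, C = -16/13. Decomposition: (8/13)/(x - 2) - ((8/13)x + 16/13)/(x² + 9). Integrate: linear → ln, quadratic → (1/2)ln + arctan: (8/13) ln|(x - 2)| - (4/13) ln(x² + 9) - (16/39) arctan(x/3) + C


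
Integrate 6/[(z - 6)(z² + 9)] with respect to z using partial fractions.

Cover-up at z=6: P = 6/(6²+9) = 2/15. Coeff matching: Q = -2/15, R = -4/5. Decomposition: (2/15)/(z - 6) - ((2/15)z + 4/5)/(z² + 9). Integrate: linear → ln, quadratic → (1/2)ln + arctan: (2/15) ln|(z - 6)| - (1/15) ln(z² + 9) - (4/15) arctan(z/3) + C


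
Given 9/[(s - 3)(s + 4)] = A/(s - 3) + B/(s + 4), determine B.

Cover-up at s = -4: B = 9/(-4 - 3) = -9/7


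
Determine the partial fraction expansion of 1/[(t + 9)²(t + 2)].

Cover-up at t=-2: γ = 1/(-2 + 9)² = 1/49. Cover-up at t=-9: β = 1/(-9 + 2) = -1/7. Comparing t² coeff: α = -γ = -1/49
Result: (-1/49)/(t + 9) - (1/7)/(t + 9)² + (1/49)/(t + 2)


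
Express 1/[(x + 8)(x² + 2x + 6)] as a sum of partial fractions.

Cover-up at x = -8: α = 1/((-8)² + 2·(-8) + 6) = 1/54. Then β = -α = -1/54, γ = -α·(2 - 8) = 1/9
Result: (1/54)/(x + 8) - ((1/54)x - 1/9)/(x² + 2x + 6)


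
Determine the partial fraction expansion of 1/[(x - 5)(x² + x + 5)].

Cover-up at x = 5: P = 1/(5² + 1·5 + 5) = 1/35. Then Q = -P = -1/35, R = -P·(1 + 5) = -6/35
Result: (1/35)/(x - 5) - ((1/35)x + 6/35)/(x² + x + 5)


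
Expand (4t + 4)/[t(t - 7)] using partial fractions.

At t=0: A = (4·0 + 4)/(0 - 7) = -4/7. At t=7: B = (4·7 + 4)/(7 - 0) = 32/7
Result: (-4/7)/t + (32/7)/(t - 7)


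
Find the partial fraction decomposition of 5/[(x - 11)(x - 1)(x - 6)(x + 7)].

Using Heaviside cover-up: (1/180)/(x - 11) + (1/80)/(x - 1) - (1/65)/(x - 6) - (5/1872)/(x + 7)


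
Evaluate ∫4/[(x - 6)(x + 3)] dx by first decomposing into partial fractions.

Decompose: 4/[(x - 6)(x + 3)] = (4/9)/(x - 6) - (4/9)/(x + 3). Integrate each term: (4/9) ln|(x - 6)| - (4/9) ln|(x + 3)| + C


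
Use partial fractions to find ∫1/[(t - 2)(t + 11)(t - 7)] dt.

Cover-up: α = -1/65, β = 1/234, γ = 1/90. Decomposition: (-1/65)/(t - 2) + (1/234)/(t + 11) + (1/90)/(t - 7). Integrate each term: (-1/65) ln|(t - 2)| + (1/234) ln|(t + 11)| + (1/90) ln|(t - 7)| + C


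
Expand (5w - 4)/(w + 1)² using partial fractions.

(5w - 4) = A(w + 1) + B. At w = -1: B = 5·(-1) - 4 = -9. Coeff of w: A = 5
Result: 5/(w + 1) - 9/(w + 1)²


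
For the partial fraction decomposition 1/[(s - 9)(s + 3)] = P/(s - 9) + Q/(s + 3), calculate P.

Cover-up at s = 9: P = 1/(9 + 3) = 1/12


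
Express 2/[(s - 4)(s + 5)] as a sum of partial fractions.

2/(s - 4)(s + 5) = P/(s - 4) + Q/(s + 5). P = 2/(4 + 5) = 2/9, Q = 2/(-5 - 4) = -2/9
Result: (2/9)/(s - 4) - (2/9)/(s + 5)


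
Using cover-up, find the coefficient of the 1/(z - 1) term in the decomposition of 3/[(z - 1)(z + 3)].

Cover (z - 1), set z=1: 3/((z + 3) at z=1) = 3/(4) = 3/4


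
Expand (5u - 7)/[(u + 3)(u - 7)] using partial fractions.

At u=-3: A = (5·(-3) - 7)/(-3 - 7) = 11/5. At u=7: B = (5·7 - 7)/(7 + 3) = 14/5
Result: (11/5)/(u + 3) + (14/5)/(u - 7)


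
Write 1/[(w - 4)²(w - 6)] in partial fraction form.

Cover-up at w=6: R = 1/(6 - 4)² = 1/4. Cover-up at w=4: Q = 1/(4 - 6) = -1/2. Comparing w² coeff: P = -R = -1/4
Result: (-1/4)/(w - 4) - (1/2)/(w - 4)² + (1/4)/(w - 6)


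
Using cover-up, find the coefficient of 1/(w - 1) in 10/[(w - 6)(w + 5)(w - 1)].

Cover (w - 1), set w=1: 10/[(1 - 6)(1 + 5)] = -1/3


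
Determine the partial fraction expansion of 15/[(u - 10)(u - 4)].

15/(u - 10)(u - 4) = α/(u - 10) + β/(u - 4). α = 15/(10 - 4) = 5/2, β = 15/(4 - 10) = -5/2
Result: (5/2)/(u - 10) - (5/2)/(u - 4)


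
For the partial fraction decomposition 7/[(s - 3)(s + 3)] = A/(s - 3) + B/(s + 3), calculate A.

Cover-up at s = 3: A = 7/(3 + 3) = 7/6


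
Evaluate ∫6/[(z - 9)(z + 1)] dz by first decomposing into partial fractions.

Decompose: 6/[(z - 9)(z + 1)] = (3/5)/(z - 9) - (3/5)/(z + 1). Integrate each term: (3/5) ln|(z - 9)| - (3/5) ln|(z + 1)| + C


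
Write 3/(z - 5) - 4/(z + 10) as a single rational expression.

Common denominator (z - 5)(z + 10). Numerator: 3(z + 10) - 4(z - 5) = (3z + 30) - (4z - 20) = -z + 50
Result: (-z + 50)/[(z - 5)(z + 10)]


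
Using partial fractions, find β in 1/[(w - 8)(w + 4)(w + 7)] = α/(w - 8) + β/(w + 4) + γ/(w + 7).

Cover-up at w = -4: β = 1/[(-4 - 8)(-4 + 7)] = 1/[(-12)(3)] = -1/36


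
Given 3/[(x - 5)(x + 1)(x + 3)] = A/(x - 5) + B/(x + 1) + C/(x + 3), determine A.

Cover-up at x = 5: A = 3/[(5 + 1)(5 + 3)] = 3/[(6)(8)] = 3/48 = 1/16


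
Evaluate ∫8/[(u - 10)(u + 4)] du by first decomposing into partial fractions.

Decompose: 8/[(u - 10)(u + 4)] = (4/7)/(u - 10) - (4/7)/(u + 4). Integrate each term: (4/7) ln|(u - 10)| - (4/7) ln|(u + 4)| + C


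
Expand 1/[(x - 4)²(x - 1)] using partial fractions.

Cover-up at x=1: γ = 1/(1 - 4)² = 1/9. Cover-up at x=4: β = 1/(4 - 1) = 1/3. Comparing x² coeff: α = -γ = -1/9
Result: (-1/9)/(x - 4) + (1/3)/(x - 4)² + (1/9)/(x - 1)


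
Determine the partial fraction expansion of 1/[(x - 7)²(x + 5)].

Cover-up at x=-5: R = 1/(-5 - 7)² = 1/144. Cover-up at x=7: Q = 1/(7 + 5) = 1/12. Comparing x² coeff: P = -R = -1/144
Result: (-1/144)/(x - 7) + (1/12)/(x - 7)² + (1/144)/(x + 5)


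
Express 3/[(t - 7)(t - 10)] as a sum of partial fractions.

3/(t - 7)(t - 10) = A/(t - 7) + B/(t - 10). A = 3/(7 - 10) = -1, B = 3/(10 - 7) = 1
Result: -1/(t - 7) + 1/(t - 10)


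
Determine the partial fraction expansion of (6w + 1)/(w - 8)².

(6w + 1) = α(w - 8) + β. At w = 8: β = 6·8 + 1 = 49. Coeff of w: α = 6
Result: 6/(w - 8) + 49/(w - 8)²


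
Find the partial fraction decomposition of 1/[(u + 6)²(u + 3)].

Cover-up at u=-3: γ = 1/(-3 + 6)² = 1/9. Cover-up at u=-6: β = 1/(-6 + 3) = -1/3. Comparing u² coeff: α = -γ = -1/9
Result: (-1/9)/(u + 6) - (1/3)/(u + 6)² + (1/9)/(u + 3)


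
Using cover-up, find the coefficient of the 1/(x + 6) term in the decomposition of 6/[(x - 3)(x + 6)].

Cover (x + 6), set x=-6: 6/((x - 3) at x=-6) = 6/(-9) = -2/3


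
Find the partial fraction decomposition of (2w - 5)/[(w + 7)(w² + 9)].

At w=-7: P = (2·(-7) - 5)/((-7)² + 9) = -19/58. Q = -P = 19/58, R = 2 - (-7)·P = -17/58
Result: (-19/58)/(w + 7) + ((19/58)w - 17/58)/(w² + 9)


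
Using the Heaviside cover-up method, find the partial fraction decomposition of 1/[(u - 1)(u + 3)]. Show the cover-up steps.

Cover (u - 1): set u=1, get A = 1/(1 + 3) = 1/4. Cover (u + 3): set u=-3, get B = 1/(-3 - 1) = -1/4.
Result: (1/4)/(u - 1) - (1/4)/(u + 3)


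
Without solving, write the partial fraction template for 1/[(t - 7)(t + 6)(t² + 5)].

Two linear + quadratic: P/(t - 7) + Q/(t + 6) + (Rt + S)/(t² + 5)


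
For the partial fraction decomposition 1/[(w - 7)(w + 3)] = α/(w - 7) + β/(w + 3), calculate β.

Cover-up at w = -3: β = 1/(-3 - 7) = -1/10


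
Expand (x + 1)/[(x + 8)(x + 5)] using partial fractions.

At x=-8: α = (1·(-8) + 1)/(-8 + 5) = 7/3. At x=-5: β = (1·(-5) + 1)/(-5 + 8) = -4/3
Result: (7/3)/(x + 8) - (4/3)/(x + 5)


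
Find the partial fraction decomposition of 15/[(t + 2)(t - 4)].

15/(t + 2)(t - 4) = α/(t + 2) + β/(t - 4). α = 15/(-2 - 4) = -5/2, β = 15/(4 + 2) = 5/2
Result: (-5/2)/(t + 2) + (5/2)/(t - 4)


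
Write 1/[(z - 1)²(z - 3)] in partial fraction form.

Cover-up at z=3: C = 1/(3 - 1)² = 1/4. Cover-up at z=1: B = 1/(1 - 3) = -1/2. Comparing z² coeff: A = -C = -1/4
Result: (-1/4)/(z - 1) - (1/2)/(z - 1)² + (1/4)/(z - 3)


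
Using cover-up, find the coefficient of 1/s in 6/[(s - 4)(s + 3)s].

Cover s, set s=0: 6/[(0 - 4)(0 + 3)] = -1/2


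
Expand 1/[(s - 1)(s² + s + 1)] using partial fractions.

Cover-up at s = 1: A = 1/(1² + 1·1 + 1) = 1/3. Then B = -A = -1/3, C = -A·(1 + 1) = -2/3
Result: (1/3)/(s - 1) - ((1/3)s + 2/3)/(s² + s + 1)


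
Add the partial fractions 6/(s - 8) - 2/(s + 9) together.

Common denominator (s - 8)(s + 9). Numerator: 6(s + 9) - 2(s - 8) = (6s + 54) - (2s - 16) = 4s + 70
Result: (4s + 70)/[(s - 8)(s + 9)]


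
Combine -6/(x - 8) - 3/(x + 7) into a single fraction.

Common denominator (x - 8)(x + 7). Numerator: -6(x + 7) - 3(x - 8) = (-6x - 42) - (3x - 24) = -9x - 18
Result: (-9x - 18)/[(x - 8)(x + 7)]


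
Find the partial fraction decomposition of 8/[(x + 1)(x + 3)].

8/(x + 1)(x + 3) = α/(x + 1) + β/(x + 3). α = 8/(-1 + 3) = 4, β = 8/(-3 + 1) = -4
Result: 4/(x + 1) - 4/(x + 3)


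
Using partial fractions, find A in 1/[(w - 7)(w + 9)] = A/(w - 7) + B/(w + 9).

Cover-up at w = 7: A = 1/(7 + 9) = 1/16


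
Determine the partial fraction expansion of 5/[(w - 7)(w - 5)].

5/(w - 7)(w - 5) = α/(w - 7) + β/(w - 5). α = 5/(7 - 5) = 5/2, β = 5/(5 - 7) = -5/2
Result: (5/2)/(w - 7) - (5/2)/(w - 5)


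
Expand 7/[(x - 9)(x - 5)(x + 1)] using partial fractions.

Using cover-up method: A = 7/40, B = -7/24, C = 7/60
Result: (7/40)/(x - 9) - (7/24)/(x - 5) + (7/60)/(x + 1)


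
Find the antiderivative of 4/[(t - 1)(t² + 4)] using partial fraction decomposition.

Cover-up at t=1: α = 4/(1²+4) = 4/5. Coeff matching: β = -4/5, γ = -4/5. Decomposition: (4/5)/(t - 1) - ((4/5)t + 4/5)/(t² + 4). Integrate: linear → ln, quadratic → (1/2)ln + arctan: (4/5) ln|(t - 1)| - (2/5) ln(t² + 4) - (2/5) arctan(t/2) + C


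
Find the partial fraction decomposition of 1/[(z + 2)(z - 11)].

1/(z + 2)(z - 11) = P/(z + 2) + Q/(z - 11). P = 1/(-2 - 11) = -1/13, Q = 1/(11 + 2) = 1/13
Result: (-1/13)/(z + 2) + (1/13)/(z - 11)


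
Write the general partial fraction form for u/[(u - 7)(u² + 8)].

Linear + irreducible quadratic: P/(u - 7) + (Qu + R)/(u² + 8)


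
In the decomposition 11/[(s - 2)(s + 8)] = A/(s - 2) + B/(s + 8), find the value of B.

Cover-up at s = -8: B = 11/(-8 - 2) = -11/10


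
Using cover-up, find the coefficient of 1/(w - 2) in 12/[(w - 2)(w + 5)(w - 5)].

Cover (w - 2), set w=2: 12/[(2 + 5)(2 - 5)] = -4/7


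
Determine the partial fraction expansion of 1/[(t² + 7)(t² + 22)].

Coefficient matching gives A = C = 0, B = 1/(22-7) = 1/15, D = -B = -1/15
Result: (1/15)/(t² + 7) - (1/15)/(t² + 22)


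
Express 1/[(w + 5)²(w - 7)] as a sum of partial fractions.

Cover-up at w=7: γ = 1/(7 + 5)² = 1/144. Cover-up at w=-5: β = 1/(-5 - 7) = -1/12. Comparing w² coeff: α = -γ = -1/144
Result: (-1/144)/(w + 5) - (1/12)/(w + 5)² + (1/144)/(w - 7)


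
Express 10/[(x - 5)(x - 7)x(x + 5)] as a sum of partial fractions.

Using Heaviside cover-up: (-1/10)/(x - 5) + (5/84)/(x - 7) + (2/35)/x - (1/60)/(x + 5)


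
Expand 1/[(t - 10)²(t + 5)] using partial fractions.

Cover-up at t=-5: γ = 1/(-5 - 10)² = 1/225. Cover-up at t=10: β = 1/(10 + 5) = 1/15. Comparing t² coeff: α = -γ = -1/225
Result: (-1/225)/(t - 10) + (1/15)/(t - 10)² + (1/225)/(t + 5)


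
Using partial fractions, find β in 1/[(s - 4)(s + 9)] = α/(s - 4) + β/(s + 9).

Cover-up at s = -9: β = 1/(-9 - 4) = -1/13


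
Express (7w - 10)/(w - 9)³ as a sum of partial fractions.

(7w - 10) = P(w - 9)² + Q(w - 9) + R. At w = 9: R = 7·9 - 10 = 53. Coefficients: P = 0, Q = 7
Result: 7/(w - 9)² + 53/(w - 9)³


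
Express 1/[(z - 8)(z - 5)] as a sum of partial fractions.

1/(z - 8)(z - 5) = P/(z - 8) + Q/(z - 5). P = 1/(8 - 5) = 1/3, Q = 1/(5 - 8) = -1/3
Result: (1/3)/(z - 8) - (1/3)/(z - 5)


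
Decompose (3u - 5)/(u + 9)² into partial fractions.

(3u - 5) = P(u + 9) + Q. At u = -9: Q = 3·(-9) - 5 = -32. Coeff of u: P = 3
Result: 3/(u + 9) - 32/(u + 9)²


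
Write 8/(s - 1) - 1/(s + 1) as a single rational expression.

Common denominator (s - 1)(s + 1). Numerator: 8(s + 1) - 1(s - 1) = (8s + 8) - (s - 1) = 7s + 9
Result: (7s + 9)/[(s - 1)(s + 1)]


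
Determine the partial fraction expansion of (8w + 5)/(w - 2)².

(8w + 5) = α(w - 2) + β. At w = 2: β = 8·2 + 5 = 21. Coeff of w: α = 8
Result: 8/(w - 2) + 21/(w - 2)²


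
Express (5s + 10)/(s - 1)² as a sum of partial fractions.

(5s + 10) = A(s - 1) + B. At s = 1: B = 5·1 + 10 = 15. Coeff of s: A = 5
Result: 5/(s - 1) + 15/(s - 1)²


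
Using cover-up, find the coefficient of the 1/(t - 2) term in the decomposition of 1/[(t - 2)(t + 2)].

Cover (t - 2), set t=2: 1/((t + 2) at t=2) = 1/(4) = 1/4


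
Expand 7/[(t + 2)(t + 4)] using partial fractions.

7/(t + 2)(t + 4) = A/(t + 2) + B/(t + 4). A = 7/(-2 + 4) = 7/2, B = 7/(-4 + 2) = -7/2
Result: (7/2)/(t + 2) - (7/2)/(t + 4)


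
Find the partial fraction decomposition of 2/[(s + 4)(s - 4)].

2/(s + 4)(s - 4) = P/(s + 4) + Q/(s - 4). P = 2/(-4 - 4) = -1/4, Q = 2/(4 + 4) = 1/4
Result: (-1/4)/(s + 4) + (1/4)/(s - 4)


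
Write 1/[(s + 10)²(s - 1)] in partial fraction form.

Cover-up at s=1: γ = 1/(1 + 10)² = 1/121. Cover-up at s=-10: β = 1/(-10 - 1) = -1/11. Comparing s² coeff: α = -γ = -1/121
Result: (-1/121)/(s + 10) - (1/11)/(s + 10)² + (1/121)/(s - 1)


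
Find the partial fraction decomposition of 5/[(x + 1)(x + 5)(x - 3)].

Using cover-up method: P = -5/16, Q = 5/32, R = 5/32
Result: (-5/16)/(x + 1) + (5/32)/(x + 5) + (5/32)/(x - 3)


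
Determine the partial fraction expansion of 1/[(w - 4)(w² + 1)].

Cover-up at w = 4: P = 1/(4² + 1) = 1/17. Then Q = -P = -1/17, R = -P·(0 + 4) = -4/17
Result: (1/17)/(w - 4) - ((1/17)w + 4/17)/(w² + 1)


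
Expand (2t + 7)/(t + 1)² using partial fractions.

(2t + 7) = P(t + 1) + Q. At t = -1: Q = 2·(-1) + 7 = 5. Coeff of t: P = 2
Result: 2/(t + 1) + 5/(t + 1)²


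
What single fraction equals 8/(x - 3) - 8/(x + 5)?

Common denominator (x - 3)(x + 5). Numerator: 8(x + 5) - 8(x - 3) = (8x + 40) - (8x - 24) = 64
Result: (64)/[(x - 3)(x + 5)]


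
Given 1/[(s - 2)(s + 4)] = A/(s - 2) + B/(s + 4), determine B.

Cover-up at s = -4: B = 1/(-4 - 2) = -1/6


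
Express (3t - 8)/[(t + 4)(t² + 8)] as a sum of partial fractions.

At t=-4: A = (3·(-4) - 8)/((-4)² + 8) = -5/6. B = -A = 5/6, C = 3 - (-4)·A = -1/3
Result: (-5/6)/(t + 4) + ((5/6)t - 1/3)/(t² + 8)


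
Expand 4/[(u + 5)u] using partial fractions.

4/(u + 5)u = A/(u + 5) + B/u. A = 4/(-5 - 0) = -4/5, B = 4/(0 + 5) = 4/5
Result: (-4/5)/(u + 5) + (4/5)/u


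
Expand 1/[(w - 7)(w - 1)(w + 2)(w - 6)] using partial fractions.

Using Heaviside cover-up: (1/54)/(w - 7) + (1/90)/(w - 1) - (1/216)/(w + 2) - (1/40)/(w - 6)


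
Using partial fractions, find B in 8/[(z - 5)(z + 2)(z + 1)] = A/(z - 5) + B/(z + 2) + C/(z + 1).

Cover-up at z = -2: B = 8/[(-2 - 5)(-2 + 1)] = 8/[(-7)(-1)] = 8/7


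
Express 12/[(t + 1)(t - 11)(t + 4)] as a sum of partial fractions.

Using cover-up method: α = -1/3, β = 1/15, γ = 4/15
Result: (-1/3)/(t + 1) + (1/15)/(t - 11) + (4/15)/(t + 4)


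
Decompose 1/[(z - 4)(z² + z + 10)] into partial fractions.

Cover-up at z = 4: A = 1/(4² + 1·4 + 10) = 1/30. Then B = -A = -1/30, C = -A·(1 + 4) = -1/6
Result: (1/30)/(z - 4) - ((1/30)z + 1/6)/(z² + z + 10)


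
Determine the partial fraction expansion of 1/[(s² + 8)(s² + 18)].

Coefficient matching gives A = C = 0, B = 1/(18-8) = 1/10, D = -B = -1/10
Result: (1/10)/(s² + 8) - (1/10)/(s² + 18)


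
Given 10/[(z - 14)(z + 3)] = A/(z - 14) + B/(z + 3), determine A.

Cover-up at z = 14: A = 10/(14 + 3) = 10/17


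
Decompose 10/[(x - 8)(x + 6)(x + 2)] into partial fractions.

Using cover-up method: α = 1/14, β = 5/28, γ = -1/4
Result: (1/14)/(x - 8) + (5/28)/(x + 6) - (1/4)/(x + 2)


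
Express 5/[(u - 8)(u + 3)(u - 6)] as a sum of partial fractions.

Using cover-up method: α = 5/22, β = 5/99, γ = -5/18
Result: (5/22)/(u - 8) + (5/99)/(u + 3) - (5/18)/(u - 6)


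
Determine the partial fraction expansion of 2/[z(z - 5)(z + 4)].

Using cover-up method: A = -1/10, B = 2/45, C = 1/18
Result: (-1/10)/z + (2/45)/(z - 5) + (1/18)/(z + 4)


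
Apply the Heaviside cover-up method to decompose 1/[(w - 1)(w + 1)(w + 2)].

Cover (w - 1), w=1: P = 1/[(1 + 1)(1 + 2)] = 1/6. Cover (w + 1), w=-1: Q = 1/[(-1 - 1)(-1 + 2)] = -1/2. Cover (w + 2), w=-2: R = 1/[(-2 - 1)(-2 + 1)] = 1/3.
Result: (1/6)/(w - 1) - (1/2)/(w + 1) + (1/3)/(w + 2)


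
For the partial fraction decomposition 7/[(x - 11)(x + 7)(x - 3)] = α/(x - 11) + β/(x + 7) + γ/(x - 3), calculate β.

Cover-up at x = -7: β = 7/[(-7 - 11)(-7 - 3)] = 7/[(-18)(-10)] = 7/180


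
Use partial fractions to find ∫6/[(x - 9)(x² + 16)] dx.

Cover-up at x=9: α = 6/(9²+16) = 6/97. Coeff matching: β = -6/97, γ = -54/97. Decomposition: (6/97)/(x - 9) - ((6/97)x + 54/97)/(x² + 16). Integrate: linear → ln, quadratic → (1/2)ln + arctan: (6/97) ln|(x - 9)| - (3/97) ln(x² + 16) - (27/194) arctan(x/4) + C


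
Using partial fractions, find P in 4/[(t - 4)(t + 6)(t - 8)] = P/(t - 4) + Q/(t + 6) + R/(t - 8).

Cover-up at t = 4: P = 4/[(4 + 6)(4 - 8)] = 4/[(10)(-4)] = -4/40 = -1/10


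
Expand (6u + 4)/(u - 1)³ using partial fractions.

(6u + 4) = α(u - 1)² + β(u - 1) + γ. At u = 1: γ = 6·1 + 4 = 10. Coefficients: α = 0, β = 6
Result: 6/(u - 1)² + 10/(u - 1)³


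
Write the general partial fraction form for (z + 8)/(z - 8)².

Repeated linear factor: A/(z - 8) + B/(z - 8)²


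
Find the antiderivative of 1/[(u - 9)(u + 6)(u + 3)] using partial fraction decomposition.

Cover-up: α = 1/180, β = 1/45, γ = -1/36. Decomposition: (1/180)/(u - 9) + (1/45)/(u + 6) - (1/36)/(u + 3). Integrate each term: (1/180) ln|(u - 9)| + (1/45) ln|(u + 6)| - (1/36) ln|(u + 3)| + C


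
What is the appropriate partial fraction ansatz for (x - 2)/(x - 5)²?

Repeated linear factor: A/(x - 5) + B/(x - 5)²


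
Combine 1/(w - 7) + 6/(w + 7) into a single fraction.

Common denominator (w - 7)(w + 7). Numerator: 1(w + 7) + 6(w - 7) = (w + 7) + (6w - 42) = 7w - 35
Result: (7w - 35)/[(w - 7)(w + 7)]


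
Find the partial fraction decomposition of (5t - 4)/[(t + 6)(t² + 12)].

At t=-6: α = (5·(-6) - 4)/((-6)² + 12) = -17/24. β = -α = 17/24, γ = 5 - (-6)·α = 3/4
Result: (-17/24)/(t + 6) + ((17/24)t + 3/4)/(t² + 12)


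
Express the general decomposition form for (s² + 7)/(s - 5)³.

Repeated linear factor (power 3): P/(s - 5) + Q/(s - 5)² + R/(s - 5)³


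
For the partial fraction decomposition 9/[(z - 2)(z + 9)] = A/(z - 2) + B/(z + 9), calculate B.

Cover-up at z = -9: B = 9/(-9 - 2) = -9/11


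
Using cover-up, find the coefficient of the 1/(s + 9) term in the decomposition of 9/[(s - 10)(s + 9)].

Cover (s + 9), set s=-9: 9/((s - 10) at s=-9) = 9/(-19) = -9/19


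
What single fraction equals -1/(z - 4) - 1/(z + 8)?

Common denominator (z - 4)(z + 8). Numerator: -1(z + 8) - 1(z - 4) = (-z - 8) - (z - 4) = -2z - 4
Result: (-2z - 4)/[(z - 4)(z + 8)]


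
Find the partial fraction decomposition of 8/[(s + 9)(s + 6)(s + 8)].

Using cover-up method: A = 8/3, B = 4/3, C = -4
Result: (8/3)/(s + 9) + (4/3)/(s + 6) - 4/(s + 8)


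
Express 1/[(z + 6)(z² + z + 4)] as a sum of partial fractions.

Cover-up at z = -6: P = 1/((-6)² + 1·(-6) + 4) = 1/34. Then Q = -P = -1/34, R = -P·(1 - 6) = 5/34
Result: (1/34)/(z + 6) - ((1/34)z - 5/34)/(z² + z + 4)


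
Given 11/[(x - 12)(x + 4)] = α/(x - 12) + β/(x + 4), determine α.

Cover-up at x = 12: α = 11/(12 + 4) = 11/16


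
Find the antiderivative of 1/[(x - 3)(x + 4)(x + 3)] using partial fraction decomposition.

Cover-up: α = 1/42, β = 1/7, γ = -1/6. Decomposition: (1/42)/(x - 3) + (1/7)/(x + 4) - (1/6)/(x + 3). Integrate each term: (1/42) ln|(x - 3)| + (1/7) ln|(x + 4)| - (1/6) ln|(x + 3)| + C


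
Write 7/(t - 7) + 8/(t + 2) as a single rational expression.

Common denominator (t - 7)(t + 2). Numerator: 7(t + 2) + 8(t - 7) = (7t + 14) + (8t - 56) = 15t - 42
Result: (15t - 42)/[(t - 7)(t + 2)]


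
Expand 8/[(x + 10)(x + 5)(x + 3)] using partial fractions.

Using cover-up method: α = 8/35, β = -4/5, γ = 4/7
Result: (8/35)/(x + 10) - (4/5)/(x + 5) + (4/7)/(x + 3)


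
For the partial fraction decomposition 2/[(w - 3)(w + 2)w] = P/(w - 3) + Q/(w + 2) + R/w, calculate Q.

Cover-up at w = -2: Q = 2/[(-2 - 3)(-2 - 0)] = 2/[(-5)(-2)] = 2/10 = 1/5


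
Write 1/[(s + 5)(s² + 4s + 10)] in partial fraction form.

Cover-up at s = -5: P = 1/((-5)² + 4·(-5) + 10) = 1/15. Then Q = -P = -1/15, R = -P·(4 - 5) = 1/15
Result: (1/15)/(s + 5) - ((1/15)s - 1/15)/(s² + 4s + 10)


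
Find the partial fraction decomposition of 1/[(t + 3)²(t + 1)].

Cover-up at t=-1: C = 1/(-1 + 3)² = 1/4. Cover-up at t=-3: B = 1/(-3 + 1) = -1/2. Comparing t² coeff: A = -C = -1/4
Result: (-1/4)/(t + 3) - (1/2)/(t + 3)² + (1/4)/(t + 1)


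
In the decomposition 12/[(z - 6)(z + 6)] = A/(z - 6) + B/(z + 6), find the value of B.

Cover-up at z = -6: B = 12/(-6 - 6) = -12/12 = -1


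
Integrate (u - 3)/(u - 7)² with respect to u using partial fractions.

Decompose: A = 1, B = 1·7 - 3 = 4, so (u - 3)/(u - 7)² = 1/(u - 7) + 4/(u - 7)². Integrate: ∫ A/(u - 7) du = ln|(u - 7)|; ∫ B/(u - 7)² du = -4/(u - 7). Sum: ln|(u - 7)| - 4/(u - 7) + C


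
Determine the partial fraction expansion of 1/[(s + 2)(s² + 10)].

Cover-up at s = -2: A = 1/((-2)² + 10) = 1/14. Then B = -A = -1/14, C = -A·(0 - 2) = 1/7
Result: (1/14)/(s + 2) - ((1/14)s - 1/7)/(s² + 10)


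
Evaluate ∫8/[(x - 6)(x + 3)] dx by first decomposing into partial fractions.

Decompose: 8/[(x - 6)(x + 3)] = (8/9)/(x - 6) - (8/9)/(x + 3). Integrate each term: (8/9) ln|(x - 6)| - (8/9) ln|(x + 3)| + C


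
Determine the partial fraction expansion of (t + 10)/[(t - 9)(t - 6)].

At t=9: α = (1·9 + 10)/(9 - 6) = 19/3. At t=6: β = (1·6 + 10)/(6 - 9) = -16/3
Result: (19/3)/(t - 9) - (16/3)/(t - 6)


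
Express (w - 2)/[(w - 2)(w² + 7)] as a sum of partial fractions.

At w=2: P = (1·2 - 2)/(2² + 7) = 0. Q = -P = 0, R = 1 - 2·P = 1
Result: (1)/(w² + 7)


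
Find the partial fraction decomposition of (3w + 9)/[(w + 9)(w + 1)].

At w=-9: P = (3·(-9) + 9)/(-9 + 1) = 9/4. At w=-1: Q = (3·(-1) + 9)/(-1 + 9) = 3/4
Result: (9/4)/(w + 9) + (3/4)/(w + 1)


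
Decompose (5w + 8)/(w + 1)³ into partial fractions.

(5w + 8) = α(w + 1)² + β(w + 1) + γ. At w = -1: γ = 5·(-1) + 8 = 3. Coefficients: α = 0, β = 5
Result: 5/(w + 1)² + 3/(w + 1)³


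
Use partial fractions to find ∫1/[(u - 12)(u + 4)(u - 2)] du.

Cover-up: A = 1/160, B = 1/96, C = -1/60. Decomposition: (1/160)/(u - 12) + (1/96)/(u + 4) - (1/60)/(u - 2). Integrate each term: (1/160) ln|(u - 12)| + (1/96) ln|(u + 4)| - (1/60) ln|(u - 2)| + C


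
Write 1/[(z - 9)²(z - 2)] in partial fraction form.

Cover-up at z=2: C = 1/(2 - 9)² = 1/49. Cover-up at z=9: B = 1/(9 - 2) = 1/7. Comparing z² coeff: A = -C = -1/49
Result: (-1/49)/(z - 9) + (1/7)/(z - 9)² + (1/49)/(z - 2)


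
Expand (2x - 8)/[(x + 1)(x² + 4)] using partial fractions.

At x=-1: P = (2·(-1) - 8)/((-1)² + 4) = -2. Q = -P = 2, R = 2 - (-1)·P = 0
Result: -2/(x + 1) + (2x)/(x² + 4)


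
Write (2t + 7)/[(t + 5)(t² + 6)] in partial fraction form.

At t=-5: P = (2·(-5) + 7)/((-5)² + 6) = -3/31. Q = -P = 3/31, R = 2 - (-5)·P = 47/31
Result: (-3/31)/(t + 5) + ((3/31)t + 47/31)/(t² + 6)


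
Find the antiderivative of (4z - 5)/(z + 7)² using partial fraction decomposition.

Decompose: P = 4, Q = 4·(-7) - 5 = -33, so (4z - 5)/(z + 7)² = 4/(z + 7) - 33/(z + 7)². Integrate: ∫ P/(z + 7) dz = 4 ln|(z + 7)|; ∫ Q/(z + 7)² dz = 33/(z + 7). Sum: 4 ln|(z + 7)| + 33/(z + 7) + C


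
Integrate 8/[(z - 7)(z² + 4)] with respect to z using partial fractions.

Cover-up at z=7: P = 8/(7²+4) = 8/53. Coeff matching: Q = -8/53, R = -56/53. Decomposition: (8/53)/(z - 7) - ((8/53)z + 56/53)/(z² + 4). Integrate: linear → ln, quadratic → (1/2)ln + arctan: (8/53) ln|(z - 7)| - (4/53) ln(z² + 4) - (28/53) arctan(z/2) + C


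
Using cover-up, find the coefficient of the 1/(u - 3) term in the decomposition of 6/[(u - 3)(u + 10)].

Cover (u - 3), set u=3: 6/((u + 10) at u=3) = 6/(13) = 6/13


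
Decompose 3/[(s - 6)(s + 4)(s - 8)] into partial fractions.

Using cover-up method: A = -3/20, B = 1/40, C = 1/8
Result: (-3/20)/(s - 6) + (1/40)/(s + 4) + (1/8)/(s - 8)


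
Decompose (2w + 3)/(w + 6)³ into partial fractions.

(2w + 3) = A(w + 6)² + B(w + 6) + C. At w = -6: C = 2·(-6) + 3 = -9. Coefficients: A = 0, B = 2
Result: 2/(w + 6)² - 9/(w + 6)³


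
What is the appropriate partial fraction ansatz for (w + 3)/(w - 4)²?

Repeated linear factor: P/(w - 4) + Q/(w - 4)²


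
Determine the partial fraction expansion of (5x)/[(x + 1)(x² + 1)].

At x=-1: α = (5·(-1) + 0)/((-1)² + 1) = -5/2. β = -α = 5/2, γ = 5 - (-1)·α = 5/2
Result: (-5/2)/(x + 1) + ((5/2)x + 5/2)/(x² + 1)


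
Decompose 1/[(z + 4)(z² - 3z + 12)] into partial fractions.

Cover-up at z = -4: A = 1/((-4)² - 3·(-4) + 12) = 1/40. Then B = -A = -1/40, C = -A·(-3 - 4) = 7/40
Result: (1/40)/(z + 4) - ((1/40)z - 7/40)/(z² - 3z + 12)


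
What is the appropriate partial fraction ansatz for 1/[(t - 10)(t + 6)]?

Distinct linear factors: A/(t - 10) + B/(t + 6)


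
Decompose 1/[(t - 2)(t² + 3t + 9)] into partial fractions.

Cover-up at t = 2: α = 1/(2² + 3·2 + 9) = 1/19. Then β = -α = -1/19, γ = -α·(3 + 2) = -5/19
Result: (1/19)/(t - 2) - ((1/19)t + 5/19)/(t² + 3t + 9)


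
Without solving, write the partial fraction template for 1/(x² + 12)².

Repeated quadratic factor: (Ax + B)/(x² + 12) + (Cx + D)/(x² + 12)²


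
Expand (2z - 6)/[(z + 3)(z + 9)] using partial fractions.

At z=-3: α = (2·(-3) - 6)/(-3 + 9) = -2. At z=-9: β = (2·(-9) - 6)/(-9 + 3) = 4
Result: -2/(z + 3) + 4/(z + 9)


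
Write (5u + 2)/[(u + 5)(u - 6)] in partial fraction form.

At u=-5: α = (5·(-5) + 2)/(-5 - 6) = 23/11. At u=6: β = (5·6 + 2)/(6 + 5) = 32/11
Result: (23/11)/(u + 5) + (32/11)/(u - 6)


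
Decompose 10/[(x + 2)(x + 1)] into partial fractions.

10/(x + 2)(x + 1) = α/(x + 2) + β/(x + 1). α = 10/(-2 + 1) = -10, β = 10/(-1 + 2) = 10
Result: -10/(x + 2) + 10/(x + 1)


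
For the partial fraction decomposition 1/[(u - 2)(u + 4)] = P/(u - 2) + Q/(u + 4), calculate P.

Cover-up at u = 2: P = 1/(2 + 4) = 1/6


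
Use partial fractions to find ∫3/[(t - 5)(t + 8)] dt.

Decompose: 3/[(t - 5)(t + 8)] = (3/13)/(t - 5) - (3/13)/(t + 8). Integrate each term: (3/13) ln|(t - 5)| - (3/13) ln|(t + 8)| + C


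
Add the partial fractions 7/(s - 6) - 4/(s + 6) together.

Common denominator (s - 6)(s + 6). Numerator: 7(s + 6) - 4(s - 6) = (7s + 42) - (4s - 24) = 3s + 66
Result: (3s + 66)/[(s - 6)(s + 6)]


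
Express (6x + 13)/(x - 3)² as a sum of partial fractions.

(6x + 13) = α(x - 3) + β. At x = 3: β = 6·3 + 13 = 31. Coeff of x: α = 6
Result: 6/(x - 3) + 31/(x - 3)²


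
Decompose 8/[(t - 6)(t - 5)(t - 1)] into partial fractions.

Using cover-up method: P = 8/5, Q = -2, R = 2/5
Result: (8/5)/(t - 6) - 2/(t - 5) + (2/5)/(t - 1)


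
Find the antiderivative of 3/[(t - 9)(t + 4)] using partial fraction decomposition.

Decompose: 3/[(t - 9)(t + 4)] = (3/13)/(t - 9) - (3/13)/(t + 4). Integrate each term: (3/13) ln|(t - 9)| - (3/13) ln|(t + 4)| + C


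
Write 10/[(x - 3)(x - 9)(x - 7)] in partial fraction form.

Using cover-up method: A = 5/12, B = 5/6, C = -5/4
Result: (5/12)/(x - 3) + (5/6)/(x - 9) - (5/4)/(x - 7)


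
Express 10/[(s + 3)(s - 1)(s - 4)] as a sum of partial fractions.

Using cover-up method: A = 5/14, B = -5/6, C = 10/21
Result: (5/14)/(s + 3) - (5/6)/(s - 1) + (10/21)/(s - 4)


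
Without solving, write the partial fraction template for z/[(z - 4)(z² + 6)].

Linear + irreducible quadratic: A/(z - 4) + (Bz + C)/(z² + 6)


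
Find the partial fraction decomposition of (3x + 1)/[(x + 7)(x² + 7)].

At x=-7: P = (3·(-7) + 1)/((-7)² + 7) = -5/14. Q = -P = 5/14, R = 3 - (-7)·P = 1/2
Result: (-5/14)/(x + 7) + ((5/14)x + 1/2)/(x² + 7)


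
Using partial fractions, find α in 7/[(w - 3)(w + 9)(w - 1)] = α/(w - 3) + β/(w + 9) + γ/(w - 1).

Cover-up at w = 3: α = 7/[(3 + 9)(3 - 1)] = 7/[(12)(2)] = 7/24


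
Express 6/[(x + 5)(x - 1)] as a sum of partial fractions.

6/(x + 5)(x - 1) = A/(x + 5) + B/(x - 1). A = 6/(-5 - 1) = -1, B = 6/(1 + 5) = 1
Result: -1/(x + 5) + 1/(x - 1)


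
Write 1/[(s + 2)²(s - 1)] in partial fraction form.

Cover-up at s=1: γ = 1/(1 + 2)² = 1/9. Cover-up at s=-2: β = 1/(-2 - 1) = -1/3. Comparing s² coeff: α = -γ = -1/9
Result: (-1/9)/(s + 2) - (1/3)/(s + 2)² + (1/9)/(s - 1)


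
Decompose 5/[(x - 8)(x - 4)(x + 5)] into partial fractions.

Using cover-up method: P = 5/52, Q = -5/36, R = 5/117
Result: (5/52)/(x - 8) - (5/36)/(x - 4) + (5/117)/(x + 5)


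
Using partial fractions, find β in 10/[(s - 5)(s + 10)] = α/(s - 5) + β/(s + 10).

Cover-up at s = -10: β = 10/(-10 - 5) = -10/15 = -2/3


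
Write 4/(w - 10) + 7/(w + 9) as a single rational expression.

Common denominator (w - 10)(w + 9). Numerator: 4(w + 9) + 7(w - 10) = (4w + 36) + (7w - 70) = 11w - 34
Result: (11w - 34)/[(w - 10)(w + 9)]


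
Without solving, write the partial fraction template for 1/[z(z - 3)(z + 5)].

Three distinct linear factors: α/z + β/(z - 3) + γ/(z + 5)


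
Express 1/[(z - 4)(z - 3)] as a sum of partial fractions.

1/(z - 4)(z - 3) = P/(z - 4) + Q/(z - 3). P = 1/(4 - 3) = 1, Q = 1/(3 - 4) = -1
Result: 1/(z - 4) - 1/(z - 3)


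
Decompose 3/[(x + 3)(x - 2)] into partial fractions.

3/(x + 3)(x - 2) = A/(x + 3) + B/(x - 2). A = 3/(-3 - 2) = -3/5, B = 3/(2 + 3) = 3/5
Result: (-3/5)/(x + 3) + (3/5)/(x - 2)


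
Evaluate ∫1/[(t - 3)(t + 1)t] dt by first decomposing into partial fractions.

Cover-up: P = 1/12, Q = 1/4, R = -1/3. Decomposition: (1/12)/(t - 3) + (1/4)/(t + 1) - (1/3)/t. Integrate each term: (1/12) ln|(t - 3)| + (1/4) ln|(t + 1)| - (1/3) ln|t| + C


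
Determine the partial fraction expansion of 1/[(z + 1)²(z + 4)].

Cover-up at z=-4: C = 1/(-4 + 1)² = 1/9. Cover-up at z=-1: B = 1/(-1 + 4) = 1/3. Comparing z² coeff: A = -C = -1/9
Result: (-1/9)/(z + 1) + (1/3)/(z + 1)² + (1/9)/(z + 4)


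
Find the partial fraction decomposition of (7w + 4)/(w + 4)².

(7w + 4) = P(w + 4) + Q. At w = -4: Q = 7·(-4) + 4 = -24. Coeff of w: P = 7
Result: 7/(w + 4) - 24/(w + 4)²


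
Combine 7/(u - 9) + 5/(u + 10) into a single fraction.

Common denominator (u - 9)(u + 10). Numerator: 7(u + 10) + 5(u - 9) = (7u + 70) + (5u - 45) = 12u + 25
Result: (12u + 25)/[(u - 9)(u + 10)]


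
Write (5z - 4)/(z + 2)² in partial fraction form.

(5z - 4) = P(z + 2) + Q. At z = -2: Q = 5·(-2) - 4 = -14. Coeff of z: P = 5
Result: 5/(z + 2) - 14/(z + 2)²


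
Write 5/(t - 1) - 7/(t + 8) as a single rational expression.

Common denominator (t - 1)(t + 8). Numerator: 5(t + 8) - 7(t - 1) = (5t + 40) - (7t - 7) = -2t + 47
Result: (-2t + 47)/[(t - 1)(t + 8)]


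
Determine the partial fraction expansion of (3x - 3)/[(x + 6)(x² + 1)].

At x=-6: α = (3·(-6) - 3)/((-6)² + 1) = -21/37. β = -α = 21/37, γ = 3 - (-6)·α = -15/37
Result: (-21/37)/(x + 6) + ((21/37)x - 15/37)/(x² + 1)


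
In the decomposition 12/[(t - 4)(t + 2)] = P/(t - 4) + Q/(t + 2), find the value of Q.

Cover-up at t = -2: Q = 12/(-2 - 4) = -12/6 = -2


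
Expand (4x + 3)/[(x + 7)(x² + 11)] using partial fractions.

At x=-7: A = (4·(-7) + 3)/((-7)² + 11) = -5/12. B = -A = 5/12, C = 4 - (-7)·A = 13/12
Result: (-5/12)/(x + 7) + ((5/12)x + 13/12)/(x² + 11)


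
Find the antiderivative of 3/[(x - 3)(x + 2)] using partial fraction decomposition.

Decompose: 3/[(x - 3)(x + 2)] = (3/5)/(x - 3) - (3/5)/(x + 2). Integrate each term: (3/5) ln|(x - 3)| - (3/5) ln|(x + 2)| + C


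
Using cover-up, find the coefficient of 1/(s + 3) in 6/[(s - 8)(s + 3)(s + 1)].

Cover (s + 3), set s=-3: 6/[(-3 - 8)(-3 + 1)] = 3/11


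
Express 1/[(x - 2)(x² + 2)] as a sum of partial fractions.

Cover-up at x = 2: A = 1/(2² + 2) = 1/6. Then B = -A = -1/6, C = -A·(0 + 2) = -1/3
Result: (1/6)/(x - 2) - ((1/6)x + 1/3)/(x² + 2)


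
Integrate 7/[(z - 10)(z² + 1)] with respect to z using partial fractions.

Cover-up at z=10: α = 7/(10²+1) = 7/101. Coeff matching: β = -7/101, γ = -70/101. Decomposition: (7/101)/(z - 10) - ((7/101)z + 70/101)/(z² + 1). Integrate: linear → ln, quadratic → (1/2)ln + arctan: (7/101) ln|(z - 10)| - (7/202) ln(z² + 1) - (70/101) arctan(z) + C


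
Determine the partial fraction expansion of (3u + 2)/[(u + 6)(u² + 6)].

At u=-6: P = (3·(-6) + 2)/((-6)² + 6) = -8/21. Q = -P = 8/21, R = 3 - (-6)·P = 5/7
Result: (-8/21)/(u + 6) + ((8/21)u + 5/7)/(u² + 6)


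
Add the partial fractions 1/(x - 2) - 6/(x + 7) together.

Common denominator (x - 2)(x + 7). Numerator: 1(x + 7) - 6(x - 2) = (x + 7) - (6x - 12) = -5x + 19
Result: (-5x + 19)/[(x - 2)(x + 7)]


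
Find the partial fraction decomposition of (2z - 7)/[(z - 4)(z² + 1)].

At z=4: A = (2·4 - 7)/(4² + 1) = 1/17. B = -A = -1/17, C = 2 - 4·A = 30/17
Result: (1/17)/(z - 4) - ((1/17)z - 30/17)/(z² + 1)


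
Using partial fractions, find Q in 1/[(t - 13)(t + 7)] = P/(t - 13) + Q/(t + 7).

Cover-up at t = -7: Q = 1/(-7 - 13) = -1/20


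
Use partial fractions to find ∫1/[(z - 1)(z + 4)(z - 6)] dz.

Cover-up: α = -1/25, β = 1/50, γ = 1/50. Decomposition: (-1/25)/(z - 1) + (1/50)/(z + 4) + (1/50)/(z - 6). Integrate each term: (-1/25) ln|(z - 1)| + (1/50) ln|(z + 4)| + (1/50) ln|(z - 6)| + C


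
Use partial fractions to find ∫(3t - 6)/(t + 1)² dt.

Decompose: P = 3, Q = 3·(-1) - 6 = -9, so (3t - 6)/(t + 1)² = 3/(t + 1) - 9/(t + 1)². Integrate: ∫ P/(t + 1) dt = 3 ln|(t + 1)|; ∫ Q/(t + 1)² dt = 9/(t + 1). Sum: 3 ln|(t + 1)| + 9/(t + 1) + C
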